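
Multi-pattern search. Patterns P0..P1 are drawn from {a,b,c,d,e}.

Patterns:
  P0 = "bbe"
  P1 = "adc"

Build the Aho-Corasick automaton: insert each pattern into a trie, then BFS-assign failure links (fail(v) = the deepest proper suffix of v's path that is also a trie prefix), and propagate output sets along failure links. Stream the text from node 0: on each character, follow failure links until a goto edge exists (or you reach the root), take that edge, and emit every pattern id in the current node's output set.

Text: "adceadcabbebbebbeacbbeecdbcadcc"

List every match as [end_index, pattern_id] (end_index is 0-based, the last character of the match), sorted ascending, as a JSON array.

Build:
Trie (insert patterns):
  n0 'ε': a→4 b→1
  n1 'b': b→2
  n2 'bb': e→3
  n3 'bbe': ·  [P0 ends]
  n4 'a': d→5
  n5 'ad': c→6
  n6 'adc': ·  [P1 ends]

Failure links (BFS by depth):
  fail(1) 'b': from fail(0)=0 chase 'b': 0 ⇒ 0;  out=∅∪out(0)=∅
  fail(4) 'a': from fail(0)=0 chase 'a': 0 ⇒ 0;  out=∅∪out(0)=∅
  fail(2) 'bb': from fail(1)=0 chase 'b': 0 ⇒ 1;  out=∅∪out(1)=∅
  fail(5) 'ad': from fail(4)=0 chase 'd': 0 ⇒ 0;  out=∅∪out(0)=∅
  fail(3) 'bbe': from fail(2)=1 chase 'e': 1→0 ⇒ 0;  out={0}∪out(0)={0}
  fail(6) 'adc': from fail(5)=0 chase 'c': 0 ⇒ 0;  out={1}∪out(0)={1}

Run:
[0] read 'a'  n0⇒n4
[1] read 'd'  n4⇒n5
[2] read 'c'  n5⇒n6  → match P1@[0:2]
[3] read 'e'  n6⇒n0 (fail-walked)
[4] read 'a'  n0⇒n4
[5] read 'd'  n4⇒n5
[6] read 'c'  n5⇒n6  → match P1@[4:6]
[7] read 'a'  n6⇒n4 (fail-walked)
[8] read 'b'  n4⇒n1 (fail-walked)
[9] read 'b'  n1⇒n2
[10] read 'e'  n2⇒n3  → match P0@[8:10]
[11] read 'b'  n3⇒n1 (fail-walked)
[12] read 'b'  n1⇒n2
[13] read 'e'  n2⇒n3  → match P0@[11:13]
[14] read 'b'  n3⇒n1 (fail-walked)
[15] read 'b'  n1⇒n2
[16] read 'e'  n2⇒n3  → match P0@[14:16]
[17] read 'a'  n3⇒n4 (fail-walked)
[18] read 'c'  n4⇒n0 (fail-walked)
[19] read 'b'  n0⇒n1
[20] read 'b'  n1⇒n2
[21] read 'e'  n2⇒n3  → match P0@[19:21]
[22] read 'e'  n3⇒n0 (fail-walked)
[23] read 'c'  n0⇒n0
[24] read 'd'  n0⇒n0
[25] read 'b'  n0⇒n1
[26] read 'c'  n1⇒n0 (fail-walked)
[27] read 'a'  n0⇒n4
[28] read 'd'  n4⇒n5
[29] read 'c'  n5⇒n6  → match P1@[27:29]
[30] read 'c'  n6⇒n0 (fail-walked)

All matches (sorted): [[2,1],[6,1],[10,0],[13,0],[16,0],[21,0],[29,1]]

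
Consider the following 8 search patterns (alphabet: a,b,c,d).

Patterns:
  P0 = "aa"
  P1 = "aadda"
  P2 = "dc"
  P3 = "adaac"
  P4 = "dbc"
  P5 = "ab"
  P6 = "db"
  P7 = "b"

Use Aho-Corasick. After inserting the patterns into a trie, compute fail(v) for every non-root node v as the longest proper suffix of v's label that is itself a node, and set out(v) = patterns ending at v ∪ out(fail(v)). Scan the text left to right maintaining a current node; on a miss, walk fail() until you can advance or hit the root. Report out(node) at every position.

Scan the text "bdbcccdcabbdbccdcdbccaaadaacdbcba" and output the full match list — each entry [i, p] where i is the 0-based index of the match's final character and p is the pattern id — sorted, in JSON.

Build:
Trie (insert patterns):
  0='ε' goto a→1 b→15 d→6
  1='a' goto a→2 b→14 d→8
  2='aa' goto d→3  ←P0
  3='aad' goto d→4
  4='aadd' goto a→5
  5='aadda' goto ·  ←P1
  6='d' goto b→12 c→7
  7='dc' goto ·  ←P2
  8='ad' goto a→9
  9='ada' goto a→10
  10='adaa' goto c→11
  11='adaac' goto ·  ←P3
  12='db' goto c→13  ←P6
  13='dbc' goto ·  ←P4
  14='ab' goto ·  ←P5
  15='b' goto ·  ←P7

Failure links (BFS by depth):
  fail(1) 'a': from fail(0)=0 chase 'a': 0 ⇒ 0;  out=∅∪out(0)=∅
  fail(6) 'd': from fail(0)=0 chase 'd': 0 ⇒ 0;  out=∅∪out(0)=∅
  fail(15) 'b': from fail(0)=0 chase 'b': 0 ⇒ 0;  out={7}∪out(0)={7}
  fail(2) 'aa': from fail(1)=0 chase 'a': 0 ⇒ 1;  out={0}∪out(1)={0}
  fail(7) 'dc': from fail(6)=0 chase 'c': 0 ⇒ 0;  out={2}∪out(0)={2}
  fail(8) 'ad': from fail(1)=0 chase 'd': 0 ⇒ 6;  out=∅∪out(6)=∅
  fail(12) 'db': from fail(6)=0 chase 'b': 0 ⇒ 15;  out={6}∪out(15)={6,7}
  fail(14) 'ab': from fail(1)=0 chase 'b': 0 ⇒ 15;  out={5}∪out(15)={5,7}
  fail(3) 'aad': from fail(2)=1 chase 'd': 1 ⇒ 8;  out=∅∪out(8)=∅
  fail(9) 'ada': from fail(8)=6 chase 'a': 6→0 ⇒ 1;  out=∅∪out(1)=∅
  fail(13) 'dbc': from fail(12)=15 chase 'c': 15→0 ⇒ 0;  out={4}∪out(0)={4}
  fail(4) 'aadd': from fail(3)=8 chase 'd': 8→6→0 ⇒ 6;  out=∅∪out(6)=∅
  fail(10) 'adaa': from fail(9)=1 chase 'a': 1 ⇒ 2;  out=∅∪out(2)={0}
  fail(5) 'aadda': from fail(4)=6 chase 'a': 6→0 ⇒ 1;  out={1}∪out(1)={1}
  fail(11) 'adaac': from fail(10)=2 chase 'c': 2→1→0 ⇒ 0;  out={3}∪out(0)={3}

Scan:
[0] read 'b'  n0⇒n15  → match P7@[0:0]
[1] read 'd'  n15⇒n6 (fail-walked)
[2] read 'b'  n6⇒n12  → match P6@[1:2],P7@[2:2]
[3] read 'c'  n12⇒n13  → match P4@[1:3]
[4] read 'c'  n13⇒n0 (fail-walked)
[5] read 'c'  n0⇒n0
[6] read 'd'  n0⇒n6
[7] read 'c'  n6⇒n7  → match P2@[6:7]
[8] read 'a'  n7⇒n1 (fail-walked)
[9] read 'b'  n1⇒n14  → match P5@[8:9],P7@[9:9]
[10] read 'b'  n14⇒n15 (fail-walked)  → match P7@[10:10]
[11] read 'd'  n15⇒n6 (fail-walked)
[12] read 'b'  n6⇒n12  → match P6@[11:12],P7@[12:12]
[13] read 'c'  n12⇒n13  → match P4@[11:13]
[14] read 'c'  n13⇒n0 (fail-walked)
[15] read 'd'  n0⇒n6
[16] read 'c'  n6⇒n7  → match P2@[15:16]
[17] read 'd'  n7⇒n6 (fail-walked)
[18] read 'b'  n6⇒n12  → match P6@[17:18],P7@[18:18]
[19] read 'c'  n12⇒n13  → match P4@[17:19]
[20] read 'c'  n13⇒n0 (fail-walked)
[21] read 'a'  n0⇒n1
[22] read 'a'  n1⇒n2  → match P0@[21:22]
[23] read 'a'  n2⇒n2 (fail-walked)  → match P0@[22:23]
[24] read 'd'  n2⇒n3
[25] read 'a'  n3⇒n9 (fail-walked)
[26] read 'a'  n9⇒n10  → match P0@[25:26]
[27] read 'c'  n10⇒n11  → match P3@[23:27]
[28] read 'd'  n11⇒n6 (fail-walked)
[29] read 'b'  n6⇒n12  → match P6@[28:29],P7@[29:29]
[30] read 'c'  n12⇒n13  → match P4@[28:30]
[31] read 'b'  n13⇒n15 (fail-walked)  → match P7@[31:31]
[32] read 'a'  n15⇒n1 (fail-walked)

Result: [[0,7],[2,6],[2,7],[3,4],[7,2],[9,5],[9,7],[10,7],[12,6],[12,7],[13,4],[16,2],[18,6],[18,7],[19,4],[22,0],[23,0],[26,0],[27,3],[29,6],[29,7],[30,4],[31,7]]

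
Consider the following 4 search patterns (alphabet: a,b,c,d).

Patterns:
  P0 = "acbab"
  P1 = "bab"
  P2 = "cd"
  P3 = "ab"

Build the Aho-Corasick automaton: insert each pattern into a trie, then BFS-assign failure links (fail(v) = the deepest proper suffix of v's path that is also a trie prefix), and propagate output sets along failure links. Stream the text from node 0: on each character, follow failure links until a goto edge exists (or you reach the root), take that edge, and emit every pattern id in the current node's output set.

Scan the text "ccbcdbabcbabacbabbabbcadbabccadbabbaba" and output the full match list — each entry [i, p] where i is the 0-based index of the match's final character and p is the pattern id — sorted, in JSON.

Build:
Trie nodes:
  n0 'ε': a→1 b→6 c→9
  n1 'a': b→11 c→2
  n2 'ac': b→3
  n3 'acb': a→4
  n4 'acba': b→5
  n5 'acbab': ·  ←P0
  n6 'b': a→7
  n7 'ba': b→8
  n8 'bab': ·  ←P1
  n9 'c': d→10
  n10 'cd': ·  ←P2
  n11 'ab': ·  ←P3

BFS fail/out derivation:
  n1('a'): parent n0 fail=0; on 'a' 0 → fail=0;  out ∅∪∅=∅
  n6('b'): parent n0 fail=0; on 'b' 0 → fail=0;  out ∅∪∅=∅
  n9('c'): parent n0 fail=0; on 'c' 0 → fail=0;  out ∅∪∅=∅
  n2('ac'): parent n1 fail=0; on 'c' 0 → fail=9;  out ∅∪∅=∅
  n7('ba'): parent n6 fail=0; on 'a' 0 → fail=1;  out ∅∪∅=∅
  n10('cd'): parent n9 fail=0; on 'd' 0 → fail=0;  out {2}∪∅={2}
  n11('ab'): parent n1 fail=0; on 'b' 0 → fail=6;  out {3}∪∅={3}
  n3('acb'): parent n2 fail=9; on 'b' 9→0 → fail=6;  out ∅∪∅=∅
  n8('bab'): parent n7 fail=1; on 'b' 1 → fail=11;  out {1}∪{3}={1,3}
  n4('acba'): parent n3 fail=6; on 'a' 6 → fail=7;  out ∅∪∅=∅
  n5('acbab'): parent n4 fail=7; on 'b' 7 → fail=8;  out {0}∪{1,3}={0,1,3}

Scan:
[0] read 'c'  n0⇒n9
[1] read 'c'  n9⇒n9 ·f
[2] read 'b'  n9⇒n6 ·f
[3] read 'c'  n6⇒n9 ·f
[4] read 'd'  n9⇒n10  emit P2@[3:4]
[5] read 'b'  n10⇒n6 ·f
[6] read 'a'  n6⇒n7
[7] read 'b'  n7⇒n8  emit P1@[5:7],P3@[6:7]
[8] read 'c'  n8⇒n9 ·f
[9] read 'b'  n9⇒n6 ·f
[10] read 'a'  n6⇒n7
[11] read 'b'  n7⇒n8  emit P1@[9:11],P3@[10:11]
[12] read 'a'  n8⇒n7 ·f
[13] read 'c'  n7⇒n2 ·f
[14] read 'b'  n2⇒n3
[15] read 'a'  n3⇒n4
[16] read 'b'  n4⇒n5  emit P0@[12:16],P1@[14:16],P3@[15:16]
[17] read 'b'  n5⇒n6 ·f
[18] read 'a'  n6⇒n7
[19] read 'b'  n7⇒n8  emit P1@[17:19],P3@[18:19]
[20] read 'b'  n8⇒n6 ·f
[21] read 'c'  n6⇒n9 ·f
[22] read 'a'  n9⇒n1 ·f
[23] read 'd'  n1⇒n0 ·f
[24] read 'b'  n0⇒n6
[25] read 'a'  n6⇒n7
[26] read 'b'  n7⇒n8  emit P1@[24:26],P3@[25:26]
[27] read 'c'  n8⇒n9 ·f
[28] read 'c'  n9⇒n9 ·f
[29] read 'a'  n9⇒n1 ·f
[30] read 'd'  n1⇒n0 ·f
[31] read 'b'  n0⇒n6
[32] read 'a'  n6⇒n7
[33] read 'b'  n7⇒n8  emit P1@[31:33],P3@[32:33]
[34] read 'b'  n8⇒n6 ·f
[35] read 'a'  n6⇒n7
[36] read 'b'  n7⇒n8  emit P1@[34:36],P3@[35:36]
[37] read 'a'  n8⇒n7 ·f

Matches: [[4,2],[7,1],[7,3],[11,1],[11,3],[16,0],[16,1],[16,3],[19,1],[19,3],[26,1],[26,3],[33,1],[33,3],[36,1],[36,3]]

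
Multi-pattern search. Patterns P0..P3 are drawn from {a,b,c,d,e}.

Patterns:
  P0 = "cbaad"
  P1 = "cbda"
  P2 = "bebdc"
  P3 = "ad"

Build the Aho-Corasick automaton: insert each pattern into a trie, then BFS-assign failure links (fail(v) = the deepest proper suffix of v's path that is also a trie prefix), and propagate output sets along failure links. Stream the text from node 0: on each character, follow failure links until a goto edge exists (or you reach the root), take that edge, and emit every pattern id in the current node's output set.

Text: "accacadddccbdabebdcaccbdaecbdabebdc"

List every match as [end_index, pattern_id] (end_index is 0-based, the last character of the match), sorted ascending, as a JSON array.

Build automaton:
Trie nodes:
  0='ε' goto a→13 b→8 c→1
  1='c' goto b→2
  2='cb' goto a→3 d→6
  3='cba' goto a→4
  4='cbaa' goto d→5
  5='cbaad' goto ·  [P0 ends]
  6='cbd' goto a→7
  7='cbda' goto ·  [P1 ends]
  8='b' goto e→9
  9='be' goto b→10
  10='beb' goto d→11
  11='bebd' goto c→12
  12='bebdc' goto ·  [P2 ends]
  13='a' goto d→14
  14='ad' goto ·  [P3 ends]

Failure links (BFS by depth):
  fail(1) 'c': from fail(0)=0 chase 'c': 0 ⇒ 0;  out=∅∪out(0)=∅
  fail(8) 'b': from fail(0)=0 chase 'b': 0 ⇒ 0;  out=∅∪out(0)=∅
  fail(13) 'a': from fail(0)=0 chase 'a': 0 ⇒ 0;  out=∅∪out(0)=∅
  fail(2) 'cb': from fail(1)=0 chase 'b': 0 ⇒ 8;  out=∅∪out(8)=∅
  fail(9) 'be': from fail(8)=0 chase 'e': 0 ⇒ 0;  out=∅∪out(0)=∅
  fail(14) 'ad': from fail(13)=0 chase 'd': 0 ⇒ 0;  out={3}∪out(0)={3}
  fail(3) 'cba': from fail(2)=8 chase 'a': 8→0 ⇒ 13;  out=∅∪out(13)=∅
  fail(6) 'cbd': from fail(2)=8 chase 'd': 8→0 ⇒ 0;  out=∅∪out(0)=∅
  fail(10) 'beb': from fail(9)=0 chase 'b': 0 ⇒ 8;  out=∅∪out(8)=∅
  fail(4) 'cbaa': from fail(3)=13 chase 'a': 13→0 ⇒ 13;  out=∅∪out(13)=∅
  fail(7) 'cbda': from fail(6)=0 chase 'a': 0 ⇒ 13;  out={1}∪out(13)={1}
  fail(11) 'bebd': from fail(10)=8 chase 'd': 8→0 ⇒ 0;  out=∅∪out(0)=∅
  fail(5) 'cbaad': from fail(4)=13 chase 'd': 13 ⇒ 14;  out={0}∪out(14)={0,3}
  fail(12) 'bebdc': from fail(11)=0 chase 'c': 0 ⇒ 1;  out={2}∪out(1)={2}

Run:
[0] read 'a'  n0⇒n13
[1] read 'c'  n13⇒n1 ·f
[2] read 'c'  n1⇒n1 ·f
[3] read 'a'  n1⇒n13 ·f
[4] read 'c'  n13⇒n1 ·f
[5] read 'a'  n1⇒n13 ·f
[6] read 'd'  n13⇒n14  → match P3@[5:6]
[7] read 'd'  n14⇒n0 ·f
[8] read 'd'  n0⇒n0
[9] read 'c'  n0⇒n1
[10] read 'c'  n1⇒n1 ·f
[11] read 'b'  n1⇒n2
[12] read 'd'  n2⇒n6
[13] read 'a'  n6⇒n7  → match P1@[10:13]
[14] read 'b'  n7⇒n8 ·f
[15] read 'e'  n8⇒n9
[16] read 'b'  n9⇒n10
[17] read 'd'  n10⇒n11
[18] read 'c'  n11⇒n12  → match P2@[14:18]
[19] read 'a'  n12⇒n13 ·f
[20] read 'c'  n13⇒n1 ·f
[21] read 'c'  n1⇒n1 ·f
[22] read 'b'  n1⇒n2
[23] read 'd'  n2⇒n6
[24] read 'a'  n6⇒n7  → match P1@[21:24]
[25] read 'e'  n7⇒n0 ·f
[26] read 'c'  n0⇒n1
[27] read 'b'  n1⇒n2
[28] read 'd'  n2⇒n6
[29] read 'a'  n6⇒n7  → match P1@[26:29]
[30] read 'b'  n7⇒n8 ·f
[31] read 'e'  n8⇒n9
[32] read 'b'  n9⇒n10
[33] read 'd'  n10⇒n11
[34] read 'c'  n11⇒n12  → match P2@[30:34]

Matches: [[6,3],[13,1],[18,2],[24,1],[29,1],[34,2]]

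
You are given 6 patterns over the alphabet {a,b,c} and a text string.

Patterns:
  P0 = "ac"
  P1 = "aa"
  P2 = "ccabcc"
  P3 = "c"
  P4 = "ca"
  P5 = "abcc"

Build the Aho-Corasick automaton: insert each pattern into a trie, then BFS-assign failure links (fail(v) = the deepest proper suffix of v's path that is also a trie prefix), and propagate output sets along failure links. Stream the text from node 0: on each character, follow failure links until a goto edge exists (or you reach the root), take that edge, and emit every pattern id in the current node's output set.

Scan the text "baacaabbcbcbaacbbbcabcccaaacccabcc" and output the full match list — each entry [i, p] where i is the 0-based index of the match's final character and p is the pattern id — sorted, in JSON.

Construct AC machine:
Trie nodes:
  0='ε' goto a→1 c→4
  1='a' goto a→3 b→11 c→2
  2='ac' goto ·  [P0 ends]
  3='aa' goto ·  [P1 ends]
  4='c' goto a→10 c→5  [P3 ends]
  5='cc' goto a→6
  6='cca' goto b→7
  7='ccab' goto c→8
  8='ccabc' goto c→9
  9='ccabcc' goto ·  [P2 ends]
  10='ca' goto ·  [P4 ends]
  11='ab' goto c→12
  12='abc' goto c→13
  13='abcc' goto ·  [P5 ends]

BFS fail/out derivation:
  n1('a'): parent n0 fail=0; on 'a' 0 → fail=0;  out ∅∪∅=∅
  n4('c'): parent n0 fail=0; on 'c' 0 → fail=0;  out {3}∪∅={3}
  n2('ac'): parent n1 fail=0; on 'c' 0 → fail=4;  out {0}∪{3}={0,3}
  n3('aa'): parent n1 fail=0; on 'a' 0 → fail=1;  out {1}∪∅={1}
  n5('cc'): parent n4 fail=0; on 'c' 0 → fail=4;  out ∅∪{3}={3}
  n10('ca'): parent n4 fail=0; on 'a' 0 → fail=1;  out {4}∪∅={4}
  n11('ab'): parent n1 fail=0; on 'b' 0 → fail=0;  out ∅∪∅=∅
  n6('cca'): parent n5 fail=4; on 'a' 4 → fail=10;  out ∅∪{4}={4}
  n12('abc'): parent n11 fail=0; on 'c' 0 → fail=4;  out ∅∪{3}={3}
  n7('ccab'): parent n6 fail=10; on 'b' 10→1 → fail=11;  out ∅∪∅=∅
  n13('abcc'): parent n12 fail=4; on 'c' 4 → fail=5;  out {5}∪{3}={3,5}
  n8('ccabc'): parent n7 fail=11; on 'c' 11 → fail=12;  out ∅∪{3}={3}
  n9('ccabcc'): parent n8 fail=12; on 'c' 12 → fail=13;  out {2}∪{3,5}={2,3,5}

Scan:
i=0 'b': node 0→0
i=1 'a': node 0→1
i=2 'a': node 1→3  emit P1@[1:2]
i=3 'c': node 3→2 ·f  emit P0@[2:3],P3@[3:3]
i=4 'a': node 2→10 ·f  emit P4@[3:4]
i=5 'a': node 10→3 ·f  emit P1@[4:5]
i=6 'b': node 3→11 ·f
i=7 'b': node 11→0 ·f
i=8 'c': node 0→4  emit P3@[8:8]
i=9 'b': node 4→0 ·f
i=10 'c': node 0→4  emit P3@[10:10]
i=11 'b': node 4→0 ·f
i=12 'a': node 0→1
i=13 'a': node 1→3  emit P1@[12:13]
i=14 'c': node 3→2 ·f  emit P0@[13:14],P3@[14:14]
i=15 'b': node 2→0 ·f
i=16 'b': node 0→0
i=17 'b': node 0→0
i=18 'c': node 0→4  emit P3@[18:18]
i=19 'a': node 4→10  emit P4@[18:19]
i=20 'b': node 10→11 ·f
i=21 'c': node 11→12  emit P3@[21:21]
i=22 'c': node 12→13  emit P3@[22:22],P5@[19:22]
i=23 'c': node 13→5 ·f  emit P3@[23:23]
i=24 'a': node 5→6  emit P4@[23:24]
i=25 'a': node 6→3 ·f  emit P1@[24:25]
i=26 'a': node 3→3 ·f  emit P1@[25:26]
i=27 'c': node 3→2 ·f  emit P0@[26:27],P3@[27:27]
i=28 'c': node 2→5 ·f  emit P3@[28:28]
i=29 'c': node 5→5 ·f  emit P3@[29:29]
i=30 'a': node 5→6  emit P4@[29:30]
i=31 'b': node 6→7
i=32 'c': node 7→8  emit P3@[32:32]
i=33 'c': node 8→9  emit P2@[28:33],P3@[33:33],P5@[30:33]

Result: [[2,1],[3,0],[3,3],[4,4],[5,1],[8,3],[10,3],[13,1],[14,0],[14,3],[18,3],[19,4],[21,3],[22,3],[22,5],[23,3],[24,4],[25,1],[26,1],[27,0],[27,3],[28,3],[29,3],[30,4],[32,3],[33,2],[33,3],[33,5]]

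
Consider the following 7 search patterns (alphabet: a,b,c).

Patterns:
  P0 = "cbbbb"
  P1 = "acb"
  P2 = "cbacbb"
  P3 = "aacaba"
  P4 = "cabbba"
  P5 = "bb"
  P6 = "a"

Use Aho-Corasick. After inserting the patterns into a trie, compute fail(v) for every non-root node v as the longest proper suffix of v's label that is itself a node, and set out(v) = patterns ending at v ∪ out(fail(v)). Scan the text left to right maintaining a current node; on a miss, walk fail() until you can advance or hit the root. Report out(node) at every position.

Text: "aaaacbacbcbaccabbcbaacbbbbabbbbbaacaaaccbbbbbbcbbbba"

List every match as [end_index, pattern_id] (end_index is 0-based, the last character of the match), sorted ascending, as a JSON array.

Construct AC machine:
Trie nodes:
  n0 'ε': a→6 b→23 c→1
  n1 'c': a→18 b→2
  n2 'cb': a→9 b→3
  n3 'cbb': b→4
  n4 'cbbb': b→5
  n5 'cbbbb': ·  ←P0
  n6 'a': a→13 c→7  ←P6
  n7 'ac': b→8
  n8 'acb': ·  ←P1
  n9 'cba': c→10
  n10 'cbac': b→11
  n11 'cbacb': b→12
  n12 'cbacbb': ·  ←P2
  n13 'aa': c→14
  n14 'aac': a→15
  n15 'aaca': b→16
  n16 'aacab': a→17
  n17 'aacaba': ·  ←P3
  n18 'ca': b→19
  n19 'cab': b→20
  n20 'cabb': b→21
  n21 'cabbb': a→22
  n22 'cabbba': ·  ←P4
  n23 'b': b→24
  n24 'bb': ·  ←P5

BFS fail/out derivation:
  n1('c'): parent n0 fail=0; on 'c' 0 → fail=0;  out ∅∪∅=∅
  n6('a'): parent n0 fail=0; on 'a' 0 → fail=0;  out {6}∪∅={6}
  n23('b'): parent n0 fail=0; on 'b' 0 → fail=0;  out ∅∪∅=∅
  n2('cb'): parent n1 fail=0; on 'b' 0 → fail=23;  out ∅∪∅=∅
  n7('ac'): parent n6 fail=0; on 'c' 0 → fail=1;  out ∅∪∅=∅
  n13('aa'): parent n6 fail=0; on 'a' 0 → fail=6;  out ∅∪{6}={6}
  n18('ca'): parent n1 fail=0; on 'a' 0 → fail=6;  out ∅∪{6}={6}
  n24('bb'): parent n23 fail=0; on 'b' 0 → fail=23;  out {5}∪∅={5}
  n3('cbb'): parent n2 fail=23; on 'b' 23 → fail=24;  out ∅∪{5}={5}
  n8('acb'): parent n7 fail=1; on 'b' 1 → fail=2;  out {1}∪∅={1}
  n9('cba'): parent n2 fail=23; on 'a' 23→0 → fail=6;  out ∅∪{6}={6}
  n14('aac'): parent n13 fail=6; on 'c' 6 → fail=7;  out ∅∪∅=∅
  n19('cab'): parent n18 fail=6; on 'b' 6→0 → fail=23;  out ∅∪∅=∅
  n4('cbbb'): parent n3 fail=24; on 'b' 24→23 → fail=24;  out ∅∪{5}={5}
  n10('cbac'): parent n9 fail=6; on 'c' 6 → fail=7;  out ∅∪∅=∅
  n15('aaca'): parent n14 fail=7; on 'a' 7→1 → fail=18;  out ∅∪{6}={6}
  n20('cabb'): parent n19 fail=23; on 'b' 23 → fail=24;  out ∅∪{5}={5}
  n5('cbbbb'): parent n4 fail=24; on 'b' 24→23 → fail=24;  out {0}∪{5}={0,5}
  n11('cbacb'): parent n10 fail=7; on 'b' 7 → fail=8;  out ∅∪{1}={1}
  n16('aacab'): parent n15 fail=18; on 'b' 18 → fail=19;  out ∅∪∅=∅
  n21('cabbb'): parent n20 fail=24; on 'b' 24→23 → fail=24;  out ∅∪{5}={5}
  n12('cbacbb'): parent n11 fail=8; on 'b' 8→2 → fail=3;  out {2}∪{5}={2,5}
  n17('aacaba'): parent n16 fail=19; on 'a' 19→23→0 → fail=6;  out {3}∪{6}={3,6}
  n22('cabbba'): parent n21 fail=24; on 'a' 24→23→0 → fail=6;  out {4}∪{6}={4,6}

Run:
[0] read 'a'  n0⇒n6  ** P6@[0:0]
[1] read 'a'  n6⇒n13  ** P6@[1:1]
[2] read 'a'  n13⇒n13 (fail-walked)  ** P6@[2:2]
[3] read 'a'  n13⇒n13 (fail-walked)  ** P6@[3:3]
[4] read 'c'  n13⇒n14
[5] read 'b'  n14⇒n8 (fail-walked)  ** P1@[3:5]
[6] read 'a'  n8⇒n9 (fail-walked)  ** P6@[6:6]
[7] read 'c'  n9⇒n10
[8] read 'b'  n10⇒n11  ** P1@[6:8]
[9] read 'c'  n11⇒n1 (fail-walked)
[10] read 'b'  n1⇒n2
[11] read 'a'  n2⇒n9  ** P6@[11:11]
[12] read 'c'  n9⇒n10
[13] read 'c'  n10⇒n1 (fail-walked)
[14] read 'a'  n1⇒n18  ** P6@[14:14]
[15] read 'b'  n18⇒n19
[16] read 'b'  n19⇒n20  ** P5@[15:16]
[17] read 'c'  n20⇒n1 (fail-walked)
[18] read 'b'  n1⇒n2
[19] read 'a'  n2⇒n9  ** P6@[19:19]
[20] read 'a'  n9⇒n13 (fail-walked)  ** P6@[20:20]
[21] read 'c'  n13⇒n14
[22] read 'b'  n14⇒n8 (fail-walked)  ** P1@[20:22]
[23] read 'b'  n8⇒n3 (fail-walked)  ** P5@[22:23]
[24] read 'b'  n3⇒n4  ** P5@[23:24]
[25] read 'b'  n4⇒n5  ** P0@[21:25],P5@[24:25]
[26] read 'a'  n5⇒n6 (fail-walked)  ** P6@[26:26]
[27] read 'b'  n6⇒n23 (fail-walked)
[28] read 'b'  n23⇒n24  ** P5@[27:28]
[29] read 'b'  n24⇒n24 (fail-walked)  ** P5@[28:29]
[30] read 'b'  n24⇒n24 (fail-walked)  ** P5@[29:30]
[31] read 'b'  n24⇒n24 (fail-walked)  ** P5@[30:31]
[32] read 'a'  n24⇒n6 (fail-walked)  ** P6@[32:32]
[33] read 'a'  n6⇒n13  ** P6@[33:33]
[34] read 'c'  n13⇒n14
[35] read 'a'  n14⇒n15  ** P6@[35:35]
[36] read 'a'  n15⇒n13 (fail-walked)  ** P6@[36:36]
[37] read 'a'  n13⇒n13 (fail-walked)  ** P6@[37:37]
[38] read 'c'  n13⇒n14
[39] read 'c'  n14⇒n1 (fail-walked)
[40] read 'b'  n1⇒n2
[41] read 'b'  n2⇒n3  ** P5@[40:41]
[42] read 'b'  n3⇒n4  ** P5@[41:42]
[43] read 'b'  n4⇒n5  ** P0@[39:43],P5@[42:43]
[44] read 'b'  n5⇒n24 (fail-walked)  ** P5@[43:44]
[45] read 'b'  n24⇒n24 (fail-walked)  ** P5@[44:45]
[46] read 'c'  n24⇒n1 (fail-walked)
[47] read 'b'  n1⇒n2
[48] read 'b'  n2⇒n3  ** P5@[47:48]
[49] read 'b'  n3⇒n4  ** P5@[48:49]
[50] read 'b'  n4⇒n5  ** P0@[46:50],P5@[49:50]
[51] read 'a'  n5⇒n6 (fail-walked)  ** P6@[51:51]

Matches: [[0,6],[1,6],[2,6],[3,6],[5,1],[6,6],[8,1],[11,6],[14,6],[16,5],[19,6],[20,6],[22,1],[23,5],[24,5],[25,0],[25,5],[26,6],[28,5],[29,5],[30,5],[31,5],[32,6],[33,6],[35,6],[36,6],[37,6],[41,5],[42,5],[43,0],[43,5],[44,5],[45,5],[48,5],[49,5],[50,0],[50,5],[51,6]]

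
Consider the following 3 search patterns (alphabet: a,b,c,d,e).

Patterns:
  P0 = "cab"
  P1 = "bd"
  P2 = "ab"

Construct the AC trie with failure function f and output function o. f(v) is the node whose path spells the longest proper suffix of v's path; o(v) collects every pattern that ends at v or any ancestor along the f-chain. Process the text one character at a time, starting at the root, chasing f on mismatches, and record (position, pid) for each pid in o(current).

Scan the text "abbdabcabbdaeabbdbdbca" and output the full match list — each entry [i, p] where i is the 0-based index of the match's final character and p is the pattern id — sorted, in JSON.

Build automaton:
Trie (insert patterns):
  0='ε' goto a→6 b→4 c→1
  1='c' goto a→2
  2='ca' goto b→3
  3='cab' goto ·  ←P0
  4='b' goto d→5
  5='bd' goto ·  ←P1
  6='a' goto b→7
  7='ab' goto ·  ←P2

BFS fail/out derivation:
  fail(1) 'c': from fail(0)=0 chase 'c': 0 ⇒ 0;  out=∅∪out(0)=∅
  fail(4) 'b': from fail(0)=0 chase 'b': 0 ⇒ 0;  out=∅∪out(0)=∅
  fail(6) 'a': from fail(0)=0 chase 'a': 0 ⇒ 0;  out=∅∪out(0)=∅
  fail(2) 'ca': from fail(1)=0 chase 'a': 0 ⇒ 6;  out=∅∪out(6)=∅
  fail(5) 'bd': from fail(4)=0 chase 'd': 0 ⇒ 0;  out={1}∪out(0)={1}
  fail(7) 'ab': from fail(6)=0 chase 'b': 0 ⇒ 4;  out={2}∪out(4)={2}
  fail(3) 'cab': from fail(2)=6 chase 'b': 6 ⇒ 7;  out={0}∪out(7)={0,2}

Text stream:
pos 0 'a': at 6
pos 1 'b': at 7  ** P2@[0:1]
pos 2 'b': at 4 ·f
pos 3 'd': at 5  ** P1@[2:3]
pos 4 'a': at 6 ·f
pos 5 'b': at 7  ** P2@[4:5]
pos 6 'c': at 1 ·f
pos 7 'a': at 2
pos 8 'b': at 3  ** P0@[6:8],P2@[7:8]
pos 9 'b': at 4 ·f
pos 10 'd': at 5  ** P1@[9:10]
pos 11 'a': at 6 ·f
pos 12 'e': at 0 ·f
pos 13 'a': at 6
pos 14 'b': at 7  ** P2@[13:14]
pos 15 'b': at 4 ·f
pos 16 'd': at 5  ** P1@[15:16]
pos 17 'b': at 4 ·f
pos 18 'd': at 5  ** P1@[17:18]
pos 19 'b': at 4 ·f
pos 20 'c': at 1 ·f
pos 21 'a': at 2

Result: [[1,2],[3,1],[5,2],[8,0],[8,2],[10,1],[14,2],[16,1],[18,1]]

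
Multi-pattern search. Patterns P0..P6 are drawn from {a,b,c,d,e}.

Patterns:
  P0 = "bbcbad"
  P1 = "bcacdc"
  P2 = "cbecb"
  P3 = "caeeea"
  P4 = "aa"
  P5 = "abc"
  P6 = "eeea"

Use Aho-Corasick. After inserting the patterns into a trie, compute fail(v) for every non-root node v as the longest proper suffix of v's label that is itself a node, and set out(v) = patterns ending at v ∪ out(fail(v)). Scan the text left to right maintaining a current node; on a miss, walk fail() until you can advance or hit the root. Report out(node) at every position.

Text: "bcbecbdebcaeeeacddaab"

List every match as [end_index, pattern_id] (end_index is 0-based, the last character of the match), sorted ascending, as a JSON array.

Build automaton:
Trie nodes:
  n0 'ε': a→22 b→1 c→12 e→26
  n1 'b': b→2 c→7
  n2 'bb': c→3
  n3 'bbc': b→4
  n4 'bbcb': a→5
  n5 'bbcba': d→6
  n6 'bbcbad': ·  [P0 ends]
  n7 'bc': a→8
  n8 'bca': c→9
  n9 'bcac': d→10
  n10 'bcacd': c→11
  n11 'bcacdc': ·  [P1 ends]
  n12 'c': a→17 b→13
  n13 'cb': e→14
  n14 'cbe': c→15
  n15 'cbec': b→16
  n16 'cbecb': ·  [P2 ends]
  n17 'ca': e→18
  n18 'cae': e→19
  n19 'caee': e→20
  n20 'caeee': a→21
  n21 'caeeea': ·  [P3 ends]
  n22 'a': a→23 b→24
  n23 'aa': ·  [P4 ends]
  n24 'ab': c→25
  n25 'abc': ·  [P5 ends]
  n26 'e': e→27
  n27 'ee': e→28
  n28 'eee': a→29
  n29 'eeea': ·  [P6 ends]

Failure links (BFS by depth):
  n1('b'): parent n0 fail=0; on 'b' 0 → fail=0;  out ∅∪∅=∅
  n12('c'): parent n0 fail=0; on 'c' 0 → fail=0;  out ∅∪∅=∅
  n22('a'): parent n0 fail=0; on 'a' 0 → fail=0;  out ∅∪∅=∅
  n26('e'): parent n0 fail=0; on 'e' 0 → fail=0;  out ∅∪∅=∅
  n2('bb'): parent n1 fail=0; on 'b' 0 → fail=1;  out ∅∪∅=∅
  n7('bc'): parent n1 fail=0; on 'c' 0 → fail=12;  out ∅∪∅=∅
  n13('cb'): parent n12 fail=0; on 'b' 0 → fail=1;  out ∅∪∅=∅
  n17('ca'): parent n12 fail=0; on 'a' 0 → fail=22;  out ∅∪∅=∅
  n23('aa'): parent n22 fail=0; on 'a' 0 → fail=22;  out {4}∪∅={4}
  n24('ab'): parent n22 fail=0; on 'b' 0 → fail=1;  out ∅∪∅=∅
  n27('ee'): parent n26 fail=0; on 'e' 0 → fail=26;  out ∅∪∅=∅
  n3('bbc'): parent n2 fail=1; on 'c' 1 → fail=7;  out ∅∪∅=∅
  n8('bca'): parent n7 fail=12; on 'a' 12 → fail=17;  out ∅∪∅=∅
  n14('cbe'): parent n13 fail=1; on 'e' 1→0 → fail=26;  out ∅∪∅=∅
  n18('cae'): parent n17 fail=22; on 'e' 22→0 → fail=26;  out ∅∪∅=∅
  n25('abc'): parent n24 fail=1; on 'c' 1 → fail=7;  out {5}∪∅={5}
  n28('eee'): parent n27 fail=26; on 'e' 26 → fail=27;  out ∅∪∅=∅
  n4('bbcb'): parent n3 fail=7; on 'b' 7→12 → fail=13;  out ∅∪∅=∅
  n9('bcac'): parent n8 fail=17; on 'c' 17→22→0 → fail=12;  out ∅∪∅=∅
  n15('cbec'): parent n14 fail=26; on 'c' 26→0 → fail=12;  out ∅∪∅=∅
  n19('caee'): parent n18 fail=26; on 'e' 26 → fail=27;  out ∅∪∅=∅
  n29('eeea'): parent n28 fail=27; on 'a' 27→26→0 → fail=22;  out {6}∪∅={6}
  n5('bbcba'): parent n4 fail=13; on 'a' 13→1→0 → fail=22;  out ∅∪∅=∅
  n10('bcacd'): parent n9 fail=12; on 'd' 12→0 → fail=0;  out ∅∪∅=∅
  n16('cbecb'): parent n15 fail=12; on 'b' 12 → fail=13;  out {2}∪∅={2}
  n20('caeee'): parent n19 fail=27; on 'e' 27 → fail=28;  out ∅∪∅=∅
  n6('bbcbad'): parent n5 fail=22; on 'd' 22→0 → fail=0;  out {0}∪∅={0}
  n11('bcacdc'): parent n10 fail=0; on 'c' 0 → fail=12;  out {1}∪∅={1}
  n21('caeeea'): parent n20 fail=28; on 'a' 28 → fail=29;  out {3}∪{6}={3,6}

Scan:
pos 0 'b': at 1
pos 1 'c': at 7
pos 2 'b': at 13 ·f
pos 3 'e': at 14
pos 4 'c': at 15
pos 5 'b': at 16  emit P2@[1:5]
pos 6 'd': at 0 ·f
pos 7 'e': at 26
pos 8 'b': at 1 ·f
pos 9 'c': at 7
pos 10 'a': at 8
pos 11 'e': at 18 ·f
pos 12 'e': at 19
pos 13 'e': at 20
pos 14 'a': at 21  emit P3@[9:14],P6@[11:14]
pos 15 'c': at 12 ·f
pos 16 'd': at 0 ·f
pos 17 'd': at 0
pos 18 'a': at 22
pos 19 'a': at 23  emit P4@[18:19]
pos 20 'b': at 24 ·f

Matches: [[5,2],[14,3],[14,6],[19,4]]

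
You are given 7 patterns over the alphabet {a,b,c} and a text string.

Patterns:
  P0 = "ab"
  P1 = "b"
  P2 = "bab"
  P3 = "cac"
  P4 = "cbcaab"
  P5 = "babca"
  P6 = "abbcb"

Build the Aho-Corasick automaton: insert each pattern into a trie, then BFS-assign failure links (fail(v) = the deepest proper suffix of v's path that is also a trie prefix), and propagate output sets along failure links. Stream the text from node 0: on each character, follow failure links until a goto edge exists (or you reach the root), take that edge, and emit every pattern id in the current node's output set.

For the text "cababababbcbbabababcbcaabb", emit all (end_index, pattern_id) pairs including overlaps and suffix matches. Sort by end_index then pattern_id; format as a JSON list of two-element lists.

Build automaton:
Trie nodes:
  n0 'ε': a→1 b→3 c→6
  n1 'a': b→2
  n2 'ab': b→16  ←P0
  n3 'b': a→4  ←P1
  n4 'ba': b→5
  n5 'bab': c→14  ←P2
  n6 'c': a→7 b→9
  n7 'ca': c→8
  n8 'cac': ·  ←P3
  n9 'cb': c→10
  n10 'cbc': a→11
  n11 'cbca': a→12
  n12 'cbcaa': b→13
  n13 'cbcaab': ·  ←P4
  n14 'babc': a→15
  n15 'babca': ·  ←P5
  n16 'abb': c→17
  n17 'abbc': b→18
  n18 'abbcb': ·  ←P6

Failure links (BFS by depth):
  fail(1) 'a': from fail(0)=0 chase 'a': 0 ⇒ 0;  out=∅∪out(0)=∅
  fail(3) 'b': from fail(0)=0 chase 'b': 0 ⇒ 0;  out={1}∪out(0)={1}
  fail(6) 'c': from fail(0)=0 chase 'c': 0 ⇒ 0;  out=∅∪out(0)=∅
  fail(2) 'ab': from fail(1)=0 chase 'b': 0 ⇒ 3;  out={0}∪out(3)={0,1}
  fail(4) 'ba': from fail(3)=0 chase 'a': 0 ⇒ 1;  out=∅∪out(1)=∅
  fail(7) 'ca': from fail(6)=0 chase 'a': 0 ⇒ 1;  out=∅∪out(1)=∅
  fail(9) 'cb': from fail(6)=0 chase 'b': 0 ⇒ 3;  out=∅∪out(3)={1}
  fail(5) 'bab': from fail(4)=1 chase 'b': 1 ⇒ 2;  out={2}∪out(2)={0,1,2}
  fail(8) 'cac': from fail(7)=1 chase 'c': 1→0 ⇒ 6;  out={3}∪out(6)={3}
  fail(10) 'cbc': from fail(9)=3 chase 'c': 3→0 ⇒ 6;  out=∅∪out(6)=∅
  fail(16) 'abb': from fail(2)=3 chase 'b': 3→0 ⇒ 3;  out=∅∪out(3)={1}
  fail(11) 'cbca': from fail(10)=6 chase 'a': 6 ⇒ 7;  out=∅∪out(7)=∅
  fail(14) 'babc': from fail(5)=2 chase 'c': 2→3→0 ⇒ 6;  out=∅∪out(6)=∅
  fail(17) 'abbc': from fail(16)=3 chase 'c': 3→0 ⇒ 6;  out=∅∪out(6)=∅
  fail(12) 'cbcaa': from fail(11)=7 chase 'a': 7→1→0 ⇒ 1;  out=∅∪out(1)=∅
  fail(15) 'babca': from fail(14)=6 chase 'a': 6 ⇒ 7;  out={5}∪out(7)={5}
  fail(18) 'abbcb': from fail(17)=6 chase 'b': 6 ⇒ 9;  out={6}∪out(9)={1,6}
  fail(13) 'cbcaab': from fail(12)=1 chase 'b': 1 ⇒ 2;  out={4}∪out(2)={0,1,4}

Scan:
pos 0 'c': at 6
pos 1 'a': at 7
pos 2 'b': at 2 (fail-walked)  emit P0@[1:2],P1@[2:2]
pos 3 'a': at 4 (fail-walked)
pos 4 'b': at 5  emit P0@[3:4],P1@[4:4],P2@[2:4]
pos 5 'a': at 4 (fail-walked)
pos 6 'b': at 5  emit P0@[5:6],P1@[6:6],P2@[4:6]
pos 7 'a': at 4 (fail-walked)
pos 8 'b': at 5  emit P0@[7:8],P1@[8:8],P2@[6:8]
pos 9 'b': at 16 (fail-walked)  emit P1@[9:9]
pos 10 'c': at 17
pos 11 'b': at 18  emit P1@[11:11],P6@[7:11]
pos 12 'b': at 3 (fail-walked)  emit P1@[12:12]
pos 13 'a': at 4
pos 14 'b': at 5  emit P0@[13:14],P1@[14:14],P2@[12:14]
pos 15 'a': at 4 (fail-walked)
pos 16 'b': at 5  emit P0@[15:16],P1@[16:16],P2@[14:16]
pos 17 'a': at 4 (fail-walked)
pos 18 'b': at 5  emit P0@[17:18],P1@[18:18],P2@[16:18]
pos 19 'c': at 14
pos 20 'b': at 9 (fail-walked)  emit P1@[20:20]
pos 21 'c': at 10
pos 22 'a': at 11
pos 23 'a': at 12
pos 24 'b': at 13  emit P0@[23:24],P1@[24:24],P4@[19:24]
pos 25 'b': at 16 (fail-walked)  emit P1@[25:25]

All matches (sorted): [[2,0],[2,1],[4,0],[4,1],[4,2],[6,0],[6,1],[6,2],[8,0],[8,1],[8,2],[9,1],[11,1],[11,6],[12,1],[14,0],[14,1],[14,2],[16,0],[16,1],[16,2],[18,0],[18,1],[18,2],[20,1],[24,0],[24,1],[24,4],[25,1]]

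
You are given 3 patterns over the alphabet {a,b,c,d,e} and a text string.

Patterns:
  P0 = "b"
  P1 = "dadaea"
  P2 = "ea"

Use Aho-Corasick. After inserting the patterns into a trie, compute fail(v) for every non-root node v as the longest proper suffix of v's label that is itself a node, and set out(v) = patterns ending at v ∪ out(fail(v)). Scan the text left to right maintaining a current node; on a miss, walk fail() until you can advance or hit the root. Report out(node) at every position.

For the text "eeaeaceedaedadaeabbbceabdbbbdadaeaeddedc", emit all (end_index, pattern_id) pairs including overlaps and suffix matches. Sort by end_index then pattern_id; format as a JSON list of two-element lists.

Build automaton:
Trie (insert patterns):
  0='ε' goto b→1 d→2 e→8
  1='b' goto ·  [P0 ends]
  2='d' goto a→3
  3='da' goto d→4
  4='dad' goto a→5
  5='dada' goto e→6
  6='dadae' goto a→7
  7='dadaea' goto ·  [P1 ends]
  8='e' goto a→9
  9='ea' goto ·  [P2 ends]

BFS fail/out derivation:
  n1('b'): parent n0 fail=0; on 'b' 0 → fail=0;  out {0}∪∅={0}
  n2('d'): parent n0 fail=0; on 'd' 0 → fail=0;  out ∅∪∅=∅
  n8('e'): parent n0 fail=0; on 'e' 0 → fail=0;  out ∅∪∅=∅
  n3('da'): parent n2 fail=0; on 'a' 0 → fail=0;  out ∅∪∅=∅
  n9('ea'): parent n8 fail=0; on 'a' 0 → fail=0;  out {2}∪∅={2}
  n4('dad'): parent n3 fail=0; on 'd' 0 → fail=2;  out ∅∪∅=∅
  n5('dada'): parent n4 fail=2; on 'a' 2 → fail=3;  out ∅∪∅=∅
  n6('dadae'): parent n5 fail=3; on 'e' 3→0 → fail=8;  out ∅∪∅=∅
  n7('dadaea'): parent n6 fail=8; on 'a' 8 → fail=9;  out {1}∪{2}={1,2}

Scan:
i=0 'e': node 0→8
i=1 'e': node 8→8 (fail-walked)
i=2 'a': node 8→9  → match P2@[1:2]
i=3 'e': node 9→8 (fail-walked)
i=4 'a': node 8→9  → match P2@[3:4]
i=5 'c': node 9→0 (fail-walked)
i=6 'e': node 0→8
i=7 'e': node 8→8 (fail-walked)
i=8 'd': node 8→2 (fail-walked)
i=9 'a': node 2→3
i=10 'e': node 3→8 (fail-walked)
i=11 'd': node 8→2 (fail-walked)
i=12 'a': node 2→3
i=13 'd': node 3→4
i=14 'a': node 4→5
i=15 'e': node 5→6
i=16 'a': node 6→7  → match P1@[11:16],P2@[15:16]
i=17 'b': node 7→1 (fail-walked)  → match P0@[17:17]
i=18 'b': node 1→1 (fail-walked)  → match P0@[18:18]
i=19 'b': node 1→1 (fail-walked)  → match P0@[19:19]
i=20 'c': node 1→0 (fail-walked)
i=21 'e': node 0→8
i=22 'a': node 8→9  → match P2@[21:22]
i=23 'b': node 9→1 (fail-walked)  → match P0@[23:23]
i=24 'd': node 1→2 (fail-walked)
i=25 'b': node 2→1 (fail-walked)  → match P0@[25:25]
i=26 'b': node 1→1 (fail-walked)  → match P0@[26:26]
i=27 'b': node 1→1 (fail-walked)  → match P0@[27:27]
i=28 'd': node 1→2 (fail-walked)
i=29 'a': node 2→3
i=30 'd': node 3→4
i=31 'a': node 4→5
i=32 'e': node 5→6
i=33 'a': node 6→7  → match P1@[28:33],P2@[32:33]
i=34 'e': node 7→8 (fail-walked)
i=35 'd': node 8→2 (fail-walked)
i=36 'd': node 2→2 (fail-walked)
i=37 'e': node 2→8 (fail-walked)
i=38 'd': node 8→2 (fail-walked)
i=39 'c': node 2→0 (fail-walked)

Matches: [[2,2],[4,2],[16,1],[16,2],[17,0],[18,0],[19,0],[22,2],[23,0],[25,0],[26,0],[27,0],[33,1],[33,2]]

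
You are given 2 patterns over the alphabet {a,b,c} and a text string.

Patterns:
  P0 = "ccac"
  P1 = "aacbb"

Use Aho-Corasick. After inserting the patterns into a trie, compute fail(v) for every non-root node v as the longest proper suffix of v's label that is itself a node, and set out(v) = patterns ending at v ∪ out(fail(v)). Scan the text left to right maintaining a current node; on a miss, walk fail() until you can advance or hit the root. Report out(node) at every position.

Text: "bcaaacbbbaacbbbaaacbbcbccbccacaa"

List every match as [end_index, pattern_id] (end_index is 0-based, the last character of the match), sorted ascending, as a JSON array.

Construct AC machine:
Trie (insert patterns):
  0='ε' goto a→5 c→1
  1='c' goto c→2
  2='cc' goto a→3
  3='cca' goto c→4
  4='ccac' goto ·  ←P0
  5='a' goto a→6
  6='aa' goto c→7
  7='aac' goto b→8
  8='aacb' goto b→9
  9='aacbb' goto ·  ←P1

BFS fail/out derivation:
  n1('c'): parent n0 fail=0; on 'c' 0 → fail=0;  out ∅∪∅=∅
  n5('a'): parent n0 fail=0; on 'a' 0 → fail=0;  out ∅∪∅=∅
  n2('cc'): parent n1 fail=0; on 'c' 0 → fail=1;  out ∅∪∅=∅
  n6('aa'): parent n5 fail=0; on 'a' 0 → fail=5;  out ∅∪∅=∅
  n3('cca'): parent n2 fail=1; on 'a' 1→0 → fail=5;  out ∅∪∅=∅
  n7('aac'): parent n6 fail=5; on 'c' 5→0 → fail=1;  out ∅∪∅=∅
  n4('ccac'): parent n3 fail=5; on 'c' 5→0 → fail=1;  out {0}∪∅={0}
  n8('aacb'): parent n7 fail=1; on 'b' 1→0 → fail=0;  out ∅∪∅=∅
  n9('aacbb'): parent n8 fail=0; on 'b' 0 → fail=0;  out {1}∪∅={1}

Run:
[0] read 'b'  n0⇒n0
[1] read 'c'  n0⇒n1
[2] read 'a'  n1⇒n5 (fail-walked)
[3] read 'a'  n5⇒n6
[4] read 'a'  n6⇒n6 (fail-walked)
[5] read 'c'  n6⇒n7
[6] read 'b'  n7⇒n8
[7] read 'b'  n8⇒n9  ** P1@[3:7]
[8] read 'b'  n9⇒n0 (fail-walked)
[9] read 'a'  n0⇒n5
[10] read 'a'  n5⇒n6
[11] read 'c'  n6⇒n7
[12] read 'b'  n7⇒n8
[13] read 'b'  n8⇒n9  ** P1@[9:13]
[14] read 'b'  n9⇒n0 (fail-walked)
[15] read 'a'  n0⇒n5
[16] read 'a'  n5⇒n6
[17] read 'a'  n6⇒n6 (fail-walked)
[18] read 'c'  n6⇒n7
[19] read 'b'  n7⇒n8
[20] read 'b'  n8⇒n9  ** P1@[16:20]
[21] read 'c'  n9⇒n1 (fail-walked)
[22] read 'b'  n1⇒n0 (fail-walked)
[23] read 'c'  n0⇒n1
[24] read 'c'  n1⇒n2
[25] read 'b'  n2⇒n0 (fail-walked)
[26] read 'c'  n0⇒n1
[27] read 'c'  n1⇒n2
[28] read 'a'  n2⇒n3
[29] read 'c'  n3⇒n4  ** P0@[26:29]
[30] read 'a'  n4⇒n5 (fail-walked)
[31] read 'a'  n5⇒n6

Result: [[7,1],[13,1],[20,1],[29,0]]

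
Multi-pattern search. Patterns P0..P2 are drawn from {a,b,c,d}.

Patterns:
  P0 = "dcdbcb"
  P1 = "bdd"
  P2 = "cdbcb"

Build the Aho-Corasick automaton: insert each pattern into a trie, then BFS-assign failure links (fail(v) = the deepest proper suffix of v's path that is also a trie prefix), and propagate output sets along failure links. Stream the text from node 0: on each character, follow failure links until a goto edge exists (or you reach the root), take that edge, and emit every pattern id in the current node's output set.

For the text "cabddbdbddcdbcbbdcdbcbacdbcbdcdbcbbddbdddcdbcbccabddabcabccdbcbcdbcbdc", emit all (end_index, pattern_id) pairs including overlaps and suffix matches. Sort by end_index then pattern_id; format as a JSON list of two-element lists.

Build:
Trie nodes:
  0='ε' goto b→7 c→10 d→1
  1='d' goto c→2
  2='dc' goto d→3
  3='dcd' goto b→4
  4='dcdb' goto c→5
  5='dcdbc' goto b→6
  6='dcdbcb' goto ·  [P0 ends]
  7='b' goto d→8
  8='bd' goto d→9
  9='bdd' goto ·  [P1 ends]
  10='c' goto d→11
  11='cd' goto b→12
  12='cdb' goto c→13
  13='cdbc' goto b→14
  14='cdbcb' goto ·  [P2 ends]

BFS fail/out derivation:
  fail(1) 'd': from fail(0)=0 chase 'd': 0 ⇒ 0;  out=∅∪out(0)=∅
  fail(7) 'b': from fail(0)=0 chase 'b': 0 ⇒ 0;  out=∅∪out(0)=∅
  fail(10) 'c': from fail(0)=0 chase 'c': 0 ⇒ 0;  out=∅∪out(0)=∅
  fail(2) 'dc': from fail(1)=0 chase 'c': 0 ⇒ 10;  out=∅∪out(10)=∅
  fail(8) 'bd': from fail(7)=0 chase 'd': 0 ⇒ 1;  out=∅∪out(1)=∅
  fail(11) 'cd': from fail(10)=0 chase 'd': 0 ⇒ 1;  out=∅∪out(1)=∅
  fail(3) 'dcd': from fail(2)=10 chase 'd': 10 ⇒ 11;  out=∅∪out(11)=∅
  fail(9) 'bdd': from fail(8)=1 chase 'd': 1→0 ⇒ 1;  out={1}∪out(1)={1}
  fail(12) 'cdb': from fail(11)=1 chase 'b': 1→0 ⇒ 7;  out=∅∪out(7)=∅
  fail(4) 'dcdb': from fail(3)=11 chase 'b': 11 ⇒ 12;  out=∅∪out(12)=∅
  fail(13) 'cdbc': from fail(12)=7 chase 'c': 7→0 ⇒ 10;  out=∅∪out(10)=∅
  fail(5) 'dcdbc': from fail(4)=12 chase 'c': 12 ⇒ 13;  out=∅∪out(13)=∅
  fail(14) 'cdbcb': from fail(13)=10 chase 'b': 10→0 ⇒ 7;  out={2}∪out(7)={2}
  fail(6) 'dcdbcb': from fail(5)=13 chase 'b': 13 ⇒ 14;  out={0}∪out(14)={0,2}

Scan:
i=0 'c': node 0→10
i=1 'a': node 10→0 ·f
i=2 'b': node 0→7
i=3 'd': node 7→8
i=4 'd': node 8→9  emit P1@[2:4]
i=5 'b': node 9→7 ·f
i=6 'd': node 7→8
i=7 'b': node 8→7 ·f
i=8 'd': node 7→8
i=9 'd': node 8→9  emit P1@[7:9]
i=10 'c': node 9→2 ·f
i=11 'd': node 2→3
i=12 'b': node 3→4
i=13 'c': node 4→5
i=14 'b': node 5→6  emit P0@[9:14],P2@[10:14]
i=15 'b': node 6→7 ·f
i=16 'd': node 7→8
i=17 'c': node 8→2 ·f
i=18 'd': node 2→3
i=19 'b': node 3→4
i=20 'c': node 4→5
i=21 'b': node 5→6  emit P0@[16:21],P2@[17:21]
i=22 'a': node 6→0 ·f
i=23 'c': node 0→10
i=24 'd': node 10→11
i=25 'b': node 11→12
i=26 'c': node 12→13
i=27 'b': node 13→14  emit P2@[23:27]
i=28 'd': node 14→8 ·f
i=29 'c': node 8→2 ·f
i=30 'd': node 2→3
i=31 'b': node 3→4
i=32 'c': node 4→5
i=33 'b': node 5→6  emit P0@[28:33],P2@[29:33]
i=34 'b': node 6→7 ·f
i=35 'd': node 7→8
i=36 'd': node 8→9  emit P1@[34:36]
i=37 'b': node 9→7 ·f
i=38 'd': node 7→8
i=39 'd': node 8→9  emit P1@[37:39]
i=40 'd': node 9→1 ·f
i=41 'c': node 1→2
i=42 'd': node 2→3
i=43 'b': node 3→4
i=44 'c': node 4→5
i=45 'b': node 5→6  emit P0@[40:45],P2@[41:45]
i=46 'c': node 6→10 ·f
i=47 'c': node 10→10 ·f
i=48 'a': node 10→0 ·f
i=49 'b': node 0→7
i=50 'd': node 7→8
i=51 'd': node 8→9  emit P1@[49:51]
i=52 'a': node 9→0 ·f
i=53 'b': node 0→7
i=54 'c': node 7→10 ·f
i=55 'a': node 10→0 ·f
i=56 'b': node 0→7
i=57 'c': node 7→10 ·f
i=58 'c': node 10→10 ·f
i=59 'd': node 10→11
i=60 'b': node 11→12
i=61 'c': node 12→13
i=62 'b': node 13→14  emit P2@[58:62]
i=63 'c': node 14→10 ·f
i=64 'd': node 10→11
i=65 'b': node 11→12
i=66 'c': node 12→13
i=67 'b': node 13→14  emit P2@[63:67]
i=68 'd': node 14→8 ·f
i=69 'c': node 8→2 ·f

All matches (sorted): [[4,1],[9,1],[14,0],[14,2],[21,0],[21,2],[27,2],[33,0],[33,2],[36,1],[39,1],[45,0],[45,2],[51,1],[62,2],[67,2]]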